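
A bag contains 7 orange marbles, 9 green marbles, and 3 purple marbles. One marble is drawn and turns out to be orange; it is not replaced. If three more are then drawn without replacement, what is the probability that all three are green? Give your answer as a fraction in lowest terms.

7/68

After the first draw, 9 of the remaining 18 marbles are green.
P = 9/18 × 8/17 × 7/16 = 504/4896 = 7/68.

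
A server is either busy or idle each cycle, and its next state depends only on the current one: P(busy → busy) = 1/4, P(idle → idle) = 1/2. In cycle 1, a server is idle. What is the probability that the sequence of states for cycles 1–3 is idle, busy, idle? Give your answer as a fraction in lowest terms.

3/8

Cycle 1 is given. For each transition, use the conditional probability from the current state:
P(busy | idle) = 1/2; P(idle | busy) = 3/4.
P = 1/2 × 3/4 = 3/8.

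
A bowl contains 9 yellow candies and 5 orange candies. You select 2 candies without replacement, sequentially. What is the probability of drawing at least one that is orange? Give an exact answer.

P(no orange) = 9/14 × 8/13 = 72/182 = 36/91.
P(at least one) = 1 − 36/91 = 55/91.

55/91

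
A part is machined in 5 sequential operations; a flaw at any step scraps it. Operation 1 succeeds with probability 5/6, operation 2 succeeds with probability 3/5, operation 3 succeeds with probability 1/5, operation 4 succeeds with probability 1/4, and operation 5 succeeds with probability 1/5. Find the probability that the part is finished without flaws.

Each stage is reached only if all earlier stages succeed, so
P = 5/6 × 3/5 × 1/5 × 1/4 × 1/5 = 15/3000 = 1/200.

1/200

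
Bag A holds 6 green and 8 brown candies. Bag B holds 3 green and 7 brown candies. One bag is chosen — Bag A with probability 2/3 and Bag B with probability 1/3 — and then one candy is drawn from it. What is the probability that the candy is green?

27/70

From Bag A: P(green) = 6/14.
From Bag B: P(green) = 3/10.
Total probability = (2/3)(6/14) + (1/3)(3/10) = 27/70.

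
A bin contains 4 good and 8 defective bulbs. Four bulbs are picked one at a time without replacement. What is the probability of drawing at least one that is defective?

P(no defective) = 4/12 × 3/11 × 2/10 × 1/9 = 24/11880 = 1/495.
P(at least one) = 1 − 1/495 = 494/495.

494/495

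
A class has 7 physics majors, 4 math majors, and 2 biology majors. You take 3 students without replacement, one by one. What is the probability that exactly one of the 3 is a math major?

72/143

One ordering (a math major drawn first) has probability 4/13 × 9/12 × 8/11 = 288/1716 = 24/143.
There are C(3,1) = 3 such orderings, each equally likely, so P = 3 × 24/143 = 72/143.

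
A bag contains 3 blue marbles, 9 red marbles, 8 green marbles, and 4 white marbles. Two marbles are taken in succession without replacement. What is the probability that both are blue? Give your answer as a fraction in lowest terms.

1/92

P(every draw is blue) = 3/24 × 2/23 = 6/552 = 1/92.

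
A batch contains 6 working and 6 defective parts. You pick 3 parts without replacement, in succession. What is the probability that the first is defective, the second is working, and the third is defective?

Each draw changes the counts, so multiply the conditional probabilities along the sequence:
P = 6/12 × 6/11 × 5/10 = 180/1320 = 3/22.

3/22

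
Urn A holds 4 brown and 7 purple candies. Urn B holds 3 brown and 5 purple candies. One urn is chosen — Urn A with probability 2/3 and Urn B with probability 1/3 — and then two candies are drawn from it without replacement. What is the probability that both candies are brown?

167/1540

From Urn A: P(both brown) = (4/11)(3/10) = 6/55.
From Urn B: P(both brown) = (3/8)(2/7) = 3/28.
Total probability = (2/3)(6/55) + (1/3)(3/28) = 167/1540.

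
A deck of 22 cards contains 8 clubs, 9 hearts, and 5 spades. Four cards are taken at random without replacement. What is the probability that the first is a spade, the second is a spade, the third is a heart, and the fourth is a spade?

Chain rule:
P = 5/22 × 4/21 × 9/20 × 3/19 = 540/175560 = 9/2926.

9/2926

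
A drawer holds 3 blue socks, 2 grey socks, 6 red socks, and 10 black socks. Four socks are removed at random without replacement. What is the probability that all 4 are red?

P = 6/21 × 5/20 × 4/19 × 3/18 = 360/143640 = 1/399.

1/399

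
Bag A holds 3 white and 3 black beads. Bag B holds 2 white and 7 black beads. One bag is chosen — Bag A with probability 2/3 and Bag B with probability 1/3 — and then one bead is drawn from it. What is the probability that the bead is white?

11/27

From Bag A: P(white) = 3/6.
From Bag B: P(white) = 2/9.
Total probability = (2/3)(3/6) + (1/3)(2/9) = 11/27.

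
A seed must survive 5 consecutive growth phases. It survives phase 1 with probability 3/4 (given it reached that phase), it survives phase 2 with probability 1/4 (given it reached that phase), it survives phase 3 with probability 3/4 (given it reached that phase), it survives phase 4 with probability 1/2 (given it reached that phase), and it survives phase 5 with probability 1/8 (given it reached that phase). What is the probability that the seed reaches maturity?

9/1024

Multiplying along the chain,
P = 3/4 × 1/4 × 3/4 × 1/2 × 1/8 = 9/1024.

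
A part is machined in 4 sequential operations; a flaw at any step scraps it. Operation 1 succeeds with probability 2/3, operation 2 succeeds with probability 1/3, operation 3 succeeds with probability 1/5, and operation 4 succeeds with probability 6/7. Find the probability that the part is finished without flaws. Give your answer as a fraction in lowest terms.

Multiplying along the chain,
P = 2/3 × 1/3 × 1/5 × 6/7 = 12/315 = 4/105.

4/105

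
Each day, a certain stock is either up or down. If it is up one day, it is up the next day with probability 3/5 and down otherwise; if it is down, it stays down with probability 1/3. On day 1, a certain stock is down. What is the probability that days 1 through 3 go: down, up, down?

Day 1 is given. For each transition, use the conditional probability from the current state:
P(up | down) = 2/3; P(down | up) = 2/5.
P = 2/3 × 2/5 = 4/15.

4/15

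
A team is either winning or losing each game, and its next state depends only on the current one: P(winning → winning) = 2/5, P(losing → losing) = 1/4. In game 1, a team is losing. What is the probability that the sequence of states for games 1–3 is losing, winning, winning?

Game 1 is given. For each transition, use the conditional probability from the current state:
P(winning | losing) = 3/4; P(winning | winning) = 2/5.
P = 3/4 × 2/5 = 6/20 = 3/10.

3/10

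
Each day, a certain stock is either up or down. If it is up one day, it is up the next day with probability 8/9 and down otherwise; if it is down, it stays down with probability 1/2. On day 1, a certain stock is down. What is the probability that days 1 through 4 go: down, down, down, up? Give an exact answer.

Day 1 is given. For each transition, use the conditional probability from the current state:
P(down | down) = 1/2; P(down | down) = 1/2; P(up | down) = 1/2.
P = 1/2 × 1/2 × 1/2 = 1/8.

1/8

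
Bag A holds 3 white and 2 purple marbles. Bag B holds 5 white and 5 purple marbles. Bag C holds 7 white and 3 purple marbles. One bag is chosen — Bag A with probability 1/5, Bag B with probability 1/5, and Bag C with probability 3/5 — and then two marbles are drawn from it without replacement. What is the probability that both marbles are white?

From Bag A: P(both white) = (3/5)(2/4) = 3/10.
From Bag B: P(both white) = (5/10)(4/9) = 2/9.
From Bag C: P(both white) = (7/10)(6/9) = 7/15.
Total probability = (1/5)(3/10) + (1/5)(2/9) + (3/5)(7/15) = 173/450.

173/450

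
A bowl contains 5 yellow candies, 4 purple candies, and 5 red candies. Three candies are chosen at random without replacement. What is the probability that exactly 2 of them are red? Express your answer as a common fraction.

45/182

One ordering (red drawn first) has probability 5/14 × 4/13 × 9/12 = 180/2184 = 15/182.
There are C(3,2) = 3 such orderings, each equally likely, so P = 3 × 15/182 = 45/182.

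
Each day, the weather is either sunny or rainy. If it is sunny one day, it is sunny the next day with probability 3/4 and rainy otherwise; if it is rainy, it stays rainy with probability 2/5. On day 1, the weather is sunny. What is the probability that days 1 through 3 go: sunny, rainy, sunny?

Day 1 is given. For each transition, use the conditional probability from the current state:
P(rainy | sunny) = 1/4; P(sunny | rainy) = 3/5.
P = 1/4 × 3/5 = 3/20.

3/20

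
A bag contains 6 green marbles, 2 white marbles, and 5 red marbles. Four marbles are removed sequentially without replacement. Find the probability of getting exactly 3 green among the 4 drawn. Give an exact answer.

28/143

One ordering (green drawn first) has probability 6/13 × 5/12 × 4/11 × 7/10 = 840/17160 = 7/143.
There are C(4,3) = 4 such orderings, each equally likely, so P = 4 × 7/143 = 28/143.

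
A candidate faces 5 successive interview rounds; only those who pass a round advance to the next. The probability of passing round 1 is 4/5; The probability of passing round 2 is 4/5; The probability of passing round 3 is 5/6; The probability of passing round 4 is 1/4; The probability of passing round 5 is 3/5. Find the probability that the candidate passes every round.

The events are sequential, so multiply the conditional probabilities:
P = 4/5 × 4/5 × 5/6 × 1/4 × 3/5 = 240/3000 = 2/25.

2/25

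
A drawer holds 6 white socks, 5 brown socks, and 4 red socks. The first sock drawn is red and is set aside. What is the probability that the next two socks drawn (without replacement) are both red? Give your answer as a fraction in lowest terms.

3/91

With the first sock removed, 3 red remain out of 14.
P = 3/14 × 2/13 = 6/182 = 3/91.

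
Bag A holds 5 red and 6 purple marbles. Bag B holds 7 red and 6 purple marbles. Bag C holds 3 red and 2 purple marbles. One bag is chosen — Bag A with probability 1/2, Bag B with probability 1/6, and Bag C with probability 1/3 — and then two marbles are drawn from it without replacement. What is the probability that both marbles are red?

From Bag A: P(both red) = (5/11)(4/10) = 2/11.
From Bag B: P(both red) = (7/13)(6/12) = 7/26.
From Bag C: P(both red) = (3/5)(2/4) = 3/10.
Total probability = (1/2)(2/11) + (1/6)(7/26) + (1/3)(3/10) = 2023/8580.

2023/8580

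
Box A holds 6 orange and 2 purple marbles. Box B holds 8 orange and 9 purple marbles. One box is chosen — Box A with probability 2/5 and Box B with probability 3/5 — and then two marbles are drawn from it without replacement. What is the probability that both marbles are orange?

201/595

From Box A: P(both orange) = (6/8)(5/7) = 15/28.
From Box B: P(both orange) = (8/17)(7/16) = 7/34.
Total probability = (2/5)(15/28) + (3/5)(7/34) = 201/595.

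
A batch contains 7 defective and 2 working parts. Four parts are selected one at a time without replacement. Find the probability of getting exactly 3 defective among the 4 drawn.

One ordering (defective drawn first) has probability 7/9 × 6/8 × 5/7 × 2/6 = 420/3024 = 5/36.
There are C(4,3) = 4 such orderings, each equally likely, so P = 4 × 5/36 = 5/9.

5/9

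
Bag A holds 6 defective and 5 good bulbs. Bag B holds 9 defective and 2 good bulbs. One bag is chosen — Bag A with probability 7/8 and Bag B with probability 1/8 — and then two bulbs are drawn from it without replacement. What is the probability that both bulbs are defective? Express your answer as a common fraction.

From Bag A: P(both defective) = (6/11)(5/10) = 3/11.
From Bag B: P(both defective) = (9/11)(8/10) = 36/55.
Total probability = (7/8)(3/11) + (1/8)(36/55) = 141/440.

141/440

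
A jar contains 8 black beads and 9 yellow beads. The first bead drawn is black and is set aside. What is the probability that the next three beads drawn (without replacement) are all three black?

After the first draw, 7 of the remaining 16 beads are black.
P = 7/16 × 6/15 × 5/14 = 210/3360 = 1/16.

1/16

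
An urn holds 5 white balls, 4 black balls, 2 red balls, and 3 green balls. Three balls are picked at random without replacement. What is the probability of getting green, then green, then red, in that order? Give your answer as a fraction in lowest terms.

Chain rule:
P = 3/14 × 2/13 × 2/12 = 12/2184 = 1/182.

1/182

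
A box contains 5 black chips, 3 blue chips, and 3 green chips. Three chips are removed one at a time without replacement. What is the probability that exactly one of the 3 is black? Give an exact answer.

One ordering (black drawn first) has probability 5/11 × 6/10 × 5/9 = 150/990 = 5/33.
There are C(3,1) = 3 such orderings, each equally likely, so P = 3 × 5/33 = 5/11.

5/11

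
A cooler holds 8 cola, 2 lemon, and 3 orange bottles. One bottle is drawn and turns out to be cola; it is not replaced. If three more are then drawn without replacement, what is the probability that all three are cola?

7/44

With the first bottle removed, 7 cola remain out of 12.
P = 7/12 × 6/11 × 5/10 = 210/1320 = 7/44.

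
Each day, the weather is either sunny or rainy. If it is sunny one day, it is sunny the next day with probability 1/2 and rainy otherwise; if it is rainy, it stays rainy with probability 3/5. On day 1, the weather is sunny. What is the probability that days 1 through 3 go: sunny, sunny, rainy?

Day 1 is given. For each transition, use the conditional probability from the current state:
P(sunny | sunny) = 1/2; P(rainy | sunny) = 1/2.
P = 1/2 × 1/2 = 1/4.

1/4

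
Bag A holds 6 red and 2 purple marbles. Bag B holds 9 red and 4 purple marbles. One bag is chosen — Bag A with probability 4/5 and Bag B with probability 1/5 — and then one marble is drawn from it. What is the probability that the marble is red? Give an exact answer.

From Bag A: P(red) = 6/8.
From Bag B: P(red) = 9/13.
Total probability = (4/5)(6/8) + (1/5)(9/13) = 48/65.

48/65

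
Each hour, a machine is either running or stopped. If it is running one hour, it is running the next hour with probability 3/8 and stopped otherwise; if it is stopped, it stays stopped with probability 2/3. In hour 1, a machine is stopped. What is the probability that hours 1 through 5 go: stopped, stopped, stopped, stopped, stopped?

16/81

Hour 1 is given. For each transition, use the conditional probability from the current state:
P(stopped | stopped) = 2/3; P(stopped | stopped) = 2/3; P(stopped | stopped) = 2/3; P(stopped | stopped) = 2/3.
P = 2/3 × 2/3 × 2/3 × 2/3 = 16/81.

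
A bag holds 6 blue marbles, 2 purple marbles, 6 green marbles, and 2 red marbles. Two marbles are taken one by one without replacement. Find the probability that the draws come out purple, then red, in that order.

Multiply the probability of each draw given the previous ones:
P = 2/16 × 2/15 = 4/240 = 1/60.

1/60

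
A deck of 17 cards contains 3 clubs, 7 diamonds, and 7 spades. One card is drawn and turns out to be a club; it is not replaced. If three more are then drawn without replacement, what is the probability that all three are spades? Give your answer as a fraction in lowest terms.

1/16

After the first draw, 7 of the remaining 16 cards are spades.
P = 7/16 × 6/15 × 5/14 = 210/3360 = 1/16.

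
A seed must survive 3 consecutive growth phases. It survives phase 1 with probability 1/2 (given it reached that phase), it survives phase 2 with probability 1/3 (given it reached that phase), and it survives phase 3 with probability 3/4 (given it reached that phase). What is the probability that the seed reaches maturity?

Each stage is reached only if all earlier stages succeed, so
P = 1/2 × 1/3 × 3/4 = 3/24 = 1/8.

1/8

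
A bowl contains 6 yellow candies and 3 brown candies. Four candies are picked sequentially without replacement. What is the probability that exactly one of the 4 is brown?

One ordering (brown drawn first) has probability 3/9 × 6/8 × 5/7 × 4/6 = 360/3024 = 5/42.
There are C(4,1) = 4 such orderings, each equally likely, so P = 4 × 5/42 = 10/21.

10/21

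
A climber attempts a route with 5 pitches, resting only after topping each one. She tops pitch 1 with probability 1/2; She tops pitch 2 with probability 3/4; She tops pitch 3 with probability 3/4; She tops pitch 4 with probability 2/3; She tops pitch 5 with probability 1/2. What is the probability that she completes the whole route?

3/32

The events are sequential, so multiply the conditional probabilities:
P = 1/2 × 3/4 × 3/4 × 2/3 × 1/2 = 18/192 = 3/32.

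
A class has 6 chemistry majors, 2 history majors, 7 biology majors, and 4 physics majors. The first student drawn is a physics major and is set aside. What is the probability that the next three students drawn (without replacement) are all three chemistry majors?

With the first student removed, 6 chemistry majors remain out of 18.
P = 6/18 × 5/17 × 4/16 = 120/4896 = 5/204.

5/204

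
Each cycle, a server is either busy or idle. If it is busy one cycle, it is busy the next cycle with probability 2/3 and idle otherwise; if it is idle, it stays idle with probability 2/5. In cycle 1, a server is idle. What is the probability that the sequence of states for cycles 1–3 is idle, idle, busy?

6/25

Cycle 1 is given. For each transition, use the conditional probability from the current state:
P(idle | idle) = 2/5; P(busy | idle) = 3/5.
P = 2/5 × 3/5 = 6/25.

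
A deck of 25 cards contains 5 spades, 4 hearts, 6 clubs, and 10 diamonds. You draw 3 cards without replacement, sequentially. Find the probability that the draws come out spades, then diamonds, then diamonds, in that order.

Each draw changes the counts, so multiply the conditional probabilities along the sequence:
P = 5/25 × 10/24 × 9/23 = 450/13800 = 3/92.

3/92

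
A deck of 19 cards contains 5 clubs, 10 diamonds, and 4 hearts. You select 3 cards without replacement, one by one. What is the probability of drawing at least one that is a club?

605/969

P(no clubs) = 14/19 × 13/18 × 12/17 = 2184/5814 = 364/969.
P(at least one) = 1 − 364/969 = 605/969.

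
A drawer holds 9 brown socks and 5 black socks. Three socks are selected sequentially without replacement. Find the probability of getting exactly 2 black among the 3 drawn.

45/182

One ordering (black drawn first) has probability 5/14 × 4/13 × 9/12 = 180/2184 = 15/182.
There are C(3,2) = 3 such orderings, each equally likely, so P = 3 × 15/182 = 45/182.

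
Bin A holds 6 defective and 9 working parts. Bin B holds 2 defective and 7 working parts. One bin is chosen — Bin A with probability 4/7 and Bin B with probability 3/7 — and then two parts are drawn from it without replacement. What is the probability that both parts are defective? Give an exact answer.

55/588

From Bin A: P(both defective) = (6/15)(5/14) = 1/7.
From Bin B: P(both defective) = (2/9)(1/8) = 1/36.
Total probability = (4/7)(1/7) + (3/7)(1/36) = 55/588.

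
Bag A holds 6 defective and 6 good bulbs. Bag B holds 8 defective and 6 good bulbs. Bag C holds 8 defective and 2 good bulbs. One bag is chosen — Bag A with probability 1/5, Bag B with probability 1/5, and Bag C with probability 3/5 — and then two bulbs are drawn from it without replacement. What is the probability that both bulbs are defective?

10303/21450

From Bag A: P(both defective) = (6/12)(5/11) = 5/22.
From Bag B: P(both defective) = (8/14)(7/13) = 4/13.
From Bag C: P(both defective) = (8/10)(7/9) = 28/45.
Total probability = (1/5)(5/22) + (1/5)(4/13) + (3/5)(28/45) = 10303/21450.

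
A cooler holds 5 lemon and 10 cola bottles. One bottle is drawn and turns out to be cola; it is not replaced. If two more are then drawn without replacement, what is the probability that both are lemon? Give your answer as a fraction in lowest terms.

10/91

After the first draw, 5 of the remaining 14 bottles are lemon.
P = 5/14 × 4/13 = 20/182 = 10/91.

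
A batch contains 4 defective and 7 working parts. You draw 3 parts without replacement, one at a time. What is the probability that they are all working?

7/33

P(every draw is working) = 7/11 × 6/10 × 5/9 = 210/990 = 7/33.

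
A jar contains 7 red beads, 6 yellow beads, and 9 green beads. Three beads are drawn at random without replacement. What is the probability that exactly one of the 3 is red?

21/44

One ordering (red drawn first) has probability 7/22 × 15/21 × 14/20 = 1470/9240 = 7/44.
There are C(3,1) = 3 such orderings, each equally likely, so P = 3 × 7/44 = 21/44.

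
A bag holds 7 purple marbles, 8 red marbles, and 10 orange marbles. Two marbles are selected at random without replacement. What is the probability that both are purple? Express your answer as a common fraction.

P = 7/25 × 6/24 = 42/600 = 7/100.

7/100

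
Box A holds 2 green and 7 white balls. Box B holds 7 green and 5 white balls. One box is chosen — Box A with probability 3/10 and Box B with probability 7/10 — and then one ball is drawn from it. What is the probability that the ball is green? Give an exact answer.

From Box A: P(green) = 2/9.
From Box B: P(green) = 7/12.
Total probability = (3/10)(2/9) + (7/10)(7/12) = 19/40.

19/40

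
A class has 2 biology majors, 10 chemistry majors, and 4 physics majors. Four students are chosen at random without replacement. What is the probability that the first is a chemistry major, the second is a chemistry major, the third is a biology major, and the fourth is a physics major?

3/182

Multiply the probability of each draw given the previous ones:
P = 10/16 × 9/15 × 2/14 × 4/13 = 720/43680 = 3/182.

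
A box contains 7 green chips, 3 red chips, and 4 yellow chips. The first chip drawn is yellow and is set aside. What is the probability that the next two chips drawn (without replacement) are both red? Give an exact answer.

1/26

After the first draw, 3 of the remaining 13 chips are red.
P = 3/13 × 2/12 = 6/156 = 1/26.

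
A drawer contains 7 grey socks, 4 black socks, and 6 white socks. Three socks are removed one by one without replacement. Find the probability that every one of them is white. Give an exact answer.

1/34

P(all white) = 6/17 × 5/16 × 4/15 = 120/4080 = 1/34.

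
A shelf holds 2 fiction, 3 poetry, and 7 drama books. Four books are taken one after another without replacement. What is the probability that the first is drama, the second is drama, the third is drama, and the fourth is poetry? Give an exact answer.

Each draw changes the counts, so multiply the conditional probabilities along the sequence:
P = 7/12 × 6/11 × 5/10 × 3/9 = 630/11880 = 7/132.

7/132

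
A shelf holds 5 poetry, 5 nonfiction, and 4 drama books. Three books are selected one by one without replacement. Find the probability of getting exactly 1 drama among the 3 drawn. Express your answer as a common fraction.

45/91

One ordering (drama drawn first) has probability 4/14 × 10/13 × 9/12 = 360/2184 = 15/91.
There are C(3,1) = 3 such orderings, each equally likely, so P = 3 × 15/91 = 45/91.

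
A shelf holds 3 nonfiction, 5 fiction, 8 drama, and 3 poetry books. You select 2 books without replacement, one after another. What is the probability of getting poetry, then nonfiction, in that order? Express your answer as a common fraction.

1/38

Each draw changes the counts, so multiply the conditional probabilities along the sequence:
P = 3/19 × 3/18 = 9/342 = 1/38.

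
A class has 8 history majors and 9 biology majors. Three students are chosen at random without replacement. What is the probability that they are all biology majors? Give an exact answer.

21/170

P(every draw is a biology major) = 9/17 × 8/16 × 7/15 = 504/4080 = 21/170.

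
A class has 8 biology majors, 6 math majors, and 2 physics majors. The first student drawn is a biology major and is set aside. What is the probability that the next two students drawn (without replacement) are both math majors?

After the first draw, 6 of the remaining 15 students are math majors.
P = 6/15 × 5/14 = 30/210 = 1/7.

1/7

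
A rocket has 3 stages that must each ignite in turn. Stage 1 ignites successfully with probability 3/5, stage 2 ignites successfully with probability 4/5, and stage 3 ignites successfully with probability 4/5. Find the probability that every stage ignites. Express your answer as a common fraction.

48/125

The events are sequential, so multiply the conditional probabilities:
P = 3/5 × 4/5 × 4/5 = 48/125.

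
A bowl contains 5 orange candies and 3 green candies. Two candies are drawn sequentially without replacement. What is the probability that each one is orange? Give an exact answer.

P(all orange) = 5/8 × 4/7 = 20/56 = 5/14.

5/14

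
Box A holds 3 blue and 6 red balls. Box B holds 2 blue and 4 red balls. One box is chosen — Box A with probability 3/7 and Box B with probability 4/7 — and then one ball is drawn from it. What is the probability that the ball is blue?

1/3

From Box A: P(blue) = 3/9.
From Box B: P(blue) = 2/6.
Total probability = (3/7)(3/9) + (4/7)(2/6) = 1/3.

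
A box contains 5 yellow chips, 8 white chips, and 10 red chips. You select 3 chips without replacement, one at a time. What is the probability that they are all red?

P(every draw is red) = 10/23 × 9/22 × 8/21 = 720/10626 = 120/1771.

120/1771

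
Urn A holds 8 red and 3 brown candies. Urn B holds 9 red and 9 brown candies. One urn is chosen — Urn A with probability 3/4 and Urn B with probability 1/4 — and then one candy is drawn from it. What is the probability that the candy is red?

59/88

From Urn A: P(red) = 8/11.
From Urn B: P(red) = 9/18.
Total probability = (3/4)(8/11) + (1/4)(9/18) = 59/88.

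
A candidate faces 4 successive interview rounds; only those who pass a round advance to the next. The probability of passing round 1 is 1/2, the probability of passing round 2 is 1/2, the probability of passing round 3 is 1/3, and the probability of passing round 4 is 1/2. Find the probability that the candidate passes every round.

1/24

The events are sequential, so multiply the conditional probabilities:
P = 1/2 × 1/2 × 1/3 × 1/2 = 1/24.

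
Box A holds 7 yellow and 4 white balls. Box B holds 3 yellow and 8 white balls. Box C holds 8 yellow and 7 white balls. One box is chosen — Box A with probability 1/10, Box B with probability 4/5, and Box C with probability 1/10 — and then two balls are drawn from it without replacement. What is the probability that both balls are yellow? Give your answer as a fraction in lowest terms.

179/1650

From Box A: P(both yellow) = (7/11)(6/10) = 21/55.
From Box B: P(both yellow) = (3/11)(2/10) = 3/55.
From Box C: P(both yellow) = (8/15)(7/14) = 4/15.
Total probability = (1/10)(21/55) + (4/5)(3/55) + (1/10)(4/15) = 179/1650.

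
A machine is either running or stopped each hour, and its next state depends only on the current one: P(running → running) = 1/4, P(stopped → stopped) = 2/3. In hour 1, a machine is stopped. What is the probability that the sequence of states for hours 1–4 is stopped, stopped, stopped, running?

4/27

Hour 1 is given. For each transition, use the conditional probability from the current state:
P(stopped | stopped) = 2/3; P(stopped | stopped) = 2/3; P(running | stopped) = 1/3.
P = 2/3 × 2/3 × 1/3 = 4/27.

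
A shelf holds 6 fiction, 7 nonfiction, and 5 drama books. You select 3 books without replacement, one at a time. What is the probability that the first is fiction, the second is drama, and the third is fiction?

Multiply the probability of each draw given the previous ones:
P = 6/18 × 5/17 × 5/16 = 150/4896 = 25/816.

25/816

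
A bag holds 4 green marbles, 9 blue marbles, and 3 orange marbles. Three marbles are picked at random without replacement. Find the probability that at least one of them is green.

P(no green) = 12/16 × 11/15 × 10/14 = 1320/3360 = 11/28.
P(at least one) = 1 − 11/28 = 17/28.

17/28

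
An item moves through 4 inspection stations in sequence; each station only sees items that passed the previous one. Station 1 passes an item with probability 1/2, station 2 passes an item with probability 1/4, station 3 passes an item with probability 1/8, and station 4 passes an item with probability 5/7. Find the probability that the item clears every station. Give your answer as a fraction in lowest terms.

Each stage is reached only if all earlier stages succeed, so
P = 1/2 × 1/4 × 1/8 × 5/7 = 5/448.

5/448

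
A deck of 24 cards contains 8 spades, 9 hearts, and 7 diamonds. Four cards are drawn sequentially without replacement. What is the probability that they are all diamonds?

5/1518

P(all diamonds) = 7/24 × 6/23 × 5/22 × 4/21 = 840/255024 = 5/1518.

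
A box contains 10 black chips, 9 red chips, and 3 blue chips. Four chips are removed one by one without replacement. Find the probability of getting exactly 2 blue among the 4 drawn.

One ordering (blue drawn first) has probability 3/22 × 2/21 × 19/20 × 18/19 = 2052/175560 = 9/770.
There are C(4,2) = 6 such orderings, each equally likely, so P = 6 × 9/770 = 27/385.

27/385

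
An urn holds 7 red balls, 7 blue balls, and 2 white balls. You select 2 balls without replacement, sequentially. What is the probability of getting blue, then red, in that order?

Each draw changes the counts, so multiply the conditional probabilities along the sequence:
P = 7/16 × 7/15 = 49/240.

49/240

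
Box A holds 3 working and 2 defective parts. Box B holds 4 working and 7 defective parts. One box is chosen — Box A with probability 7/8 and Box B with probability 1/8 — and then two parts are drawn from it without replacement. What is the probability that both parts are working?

From Box A: P(both working) = (3/5)(2/4) = 3/10.
From Box B: P(both working) = (4/11)(3/10) = 6/55.
Total probability = (7/8)(3/10) + (1/8)(6/55) = 243/880.

243/880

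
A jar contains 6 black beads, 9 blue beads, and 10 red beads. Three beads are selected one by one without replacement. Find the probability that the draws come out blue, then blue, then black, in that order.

Multiply the probability of each draw given the previous ones:
P = 9/25 × 8/24 × 6/23 = 432/13800 = 18/575.

18/575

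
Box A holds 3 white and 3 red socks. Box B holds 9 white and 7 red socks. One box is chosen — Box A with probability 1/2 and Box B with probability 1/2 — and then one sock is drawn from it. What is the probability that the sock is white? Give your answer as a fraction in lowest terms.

From Box A: P(white) = 3/6.
From Box B: P(white) = 9/16.
Total probability = (1/2)(3/6) + (1/2)(9/16) = 17/32.

17/32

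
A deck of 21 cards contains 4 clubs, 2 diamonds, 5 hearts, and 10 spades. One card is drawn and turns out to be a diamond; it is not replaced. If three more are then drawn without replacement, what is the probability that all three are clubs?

1/285

After the first draw, 4 of the remaining 20 cards are clubs.
P = 4/20 × 3/19 × 2/18 = 24/6840 = 1/285.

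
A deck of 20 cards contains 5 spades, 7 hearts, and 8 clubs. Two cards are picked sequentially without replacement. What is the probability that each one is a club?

P = 8/20 × 7/19 = 56/380 = 14/95.

14/95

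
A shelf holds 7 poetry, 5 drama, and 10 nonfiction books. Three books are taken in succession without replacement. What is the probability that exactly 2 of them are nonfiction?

One ordering (nonfiction drawn first) has probability 10/22 × 9/21 × 12/20 = 1080/9240 = 9/77.
There are C(3,2) = 3 such orderings, each equally likely, so P = 3 × 9/77 = 27/77.

27/77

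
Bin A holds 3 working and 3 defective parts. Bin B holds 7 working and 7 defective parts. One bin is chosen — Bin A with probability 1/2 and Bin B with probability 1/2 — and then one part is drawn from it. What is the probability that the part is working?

1/2

From Bin A: P(working) = 3/6.
From Bin B: P(working) = 7/14.
Total probability = (1/2)(3/6) + (1/2)(7/14) = 1/2.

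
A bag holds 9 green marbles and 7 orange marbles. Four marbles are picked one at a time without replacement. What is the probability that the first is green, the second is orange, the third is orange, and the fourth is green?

9/130

Each draw changes the counts, so multiply the conditional probabilities along the sequence:
P = 9/16 × 7/15 × 6/14 × 8/13 = 3024/43680 = 9/130.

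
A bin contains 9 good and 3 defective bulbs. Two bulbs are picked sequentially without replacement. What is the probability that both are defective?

P = 3/12 × 2/11 = 6/132 = 1/22.

1/22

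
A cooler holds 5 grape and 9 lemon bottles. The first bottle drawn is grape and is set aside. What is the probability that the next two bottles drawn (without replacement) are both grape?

With the first bottle removed, 4 grape remain out of 13.
P = 4/13 × 3/12 = 12/156 = 1/13.

1/13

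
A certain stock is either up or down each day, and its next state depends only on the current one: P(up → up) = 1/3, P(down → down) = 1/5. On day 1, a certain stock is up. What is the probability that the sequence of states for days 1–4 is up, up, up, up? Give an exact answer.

1/27

Day 1 is given. For each transition, use the conditional probability from the current state:
P(up | up) = 1/3; P(up | up) = 1/3; P(up | up) = 1/3.
P = 1/3 × 1/3 × 1/3 = 1/27.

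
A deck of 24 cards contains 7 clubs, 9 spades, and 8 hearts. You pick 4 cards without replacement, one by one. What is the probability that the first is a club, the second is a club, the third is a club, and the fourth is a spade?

Each draw changes the counts, so multiply the conditional probabilities along the sequence:
P = 7/24 × 6/23 × 5/22 × 9/21 = 1890/255024 = 15/2024.

15/2024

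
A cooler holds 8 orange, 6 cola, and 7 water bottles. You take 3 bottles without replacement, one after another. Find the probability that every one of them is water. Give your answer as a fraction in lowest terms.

P = 7/21 × 6/20 × 5/19 = 210/7980 = 1/38.

1/38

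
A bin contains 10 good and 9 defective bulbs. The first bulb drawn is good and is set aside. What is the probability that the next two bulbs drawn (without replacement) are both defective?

4/17

After the first draw, 9 of the remaining 18 bulbs are defective.
P = 9/18 × 8/17 = 72/306 = 4/17.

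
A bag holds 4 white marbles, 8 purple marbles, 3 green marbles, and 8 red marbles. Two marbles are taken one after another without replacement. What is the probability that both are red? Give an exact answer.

28/253

P(every draw is red) = 8/23 × 7/22 = 56/506 = 28/253.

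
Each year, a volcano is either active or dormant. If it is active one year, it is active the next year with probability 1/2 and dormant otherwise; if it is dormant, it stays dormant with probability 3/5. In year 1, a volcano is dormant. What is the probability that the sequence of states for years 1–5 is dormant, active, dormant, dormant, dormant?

9/125

Year 1 is given. For each transition, use the conditional probability from the current state:
P(active | dormant) = 2/5; P(dormant | active) = 1/2; P(dormant | dormant) = 3/5; P(dormant | dormant) = 3/5.
P = 2/5 × 1/2 × 3/5 × 3/5 = 18/250 = 9/125.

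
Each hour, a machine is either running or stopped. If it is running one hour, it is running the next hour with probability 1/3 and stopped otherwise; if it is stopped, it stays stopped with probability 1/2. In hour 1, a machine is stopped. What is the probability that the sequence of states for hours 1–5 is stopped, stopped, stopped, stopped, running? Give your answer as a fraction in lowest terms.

1/16

Hour 1 is given. For each transition, use the conditional probability from the current state:
P(stopped | stopped) = 1/2; P(stopped | stopped) = 1/2; P(stopped | stopped) = 1/2; P(running | stopped) = 1/2.
P = 1/2 × 1/2 × 1/2 × 1/2 = 1/16.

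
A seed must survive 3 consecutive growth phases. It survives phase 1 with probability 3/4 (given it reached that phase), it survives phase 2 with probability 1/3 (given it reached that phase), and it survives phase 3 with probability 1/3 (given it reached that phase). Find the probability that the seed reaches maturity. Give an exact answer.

1/12

Multiplying along the chain,
P = 3/4 × 1/3 × 1/3 = 3/36 = 1/12.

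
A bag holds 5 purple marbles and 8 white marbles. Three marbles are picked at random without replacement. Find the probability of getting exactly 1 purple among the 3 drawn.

70/143

One ordering (purple drawn first) has probability 5/13 × 8/12 × 7/11 = 280/1716 = 70/429.
There are C(3,1) = 3 such orderings, each equally likely, so P = 3 × 70/429 = 70/143.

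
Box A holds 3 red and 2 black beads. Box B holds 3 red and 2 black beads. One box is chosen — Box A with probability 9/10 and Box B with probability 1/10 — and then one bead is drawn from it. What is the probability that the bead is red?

3/5

From Box A: P(red) = 3/5.
From Box B: P(red) = 3/5.
Total probability = (9/10)(3/5) + (1/10)(3/5) = 3/5.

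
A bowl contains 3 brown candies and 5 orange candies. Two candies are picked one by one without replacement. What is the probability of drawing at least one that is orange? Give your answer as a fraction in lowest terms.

P(no orange) = 3/8 × 2/7 = 6/56 = 3/28.
P(at least one) = 1 − 3/28 = 25/28.

25/28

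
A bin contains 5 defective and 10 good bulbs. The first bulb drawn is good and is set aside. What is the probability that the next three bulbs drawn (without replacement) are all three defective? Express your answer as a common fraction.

After the first draw, 5 of the remaining 14 bulbs are defective.
P = 5/14 × 4/13 × 3/12 = 60/2184 = 5/182.

5/182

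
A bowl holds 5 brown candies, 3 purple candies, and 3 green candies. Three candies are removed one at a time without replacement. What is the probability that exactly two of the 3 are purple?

8/55

One ordering (purple drawn first) has probability 3/11 × 2/10 × 8/9 = 48/990 = 8/165.
There are C(3,2) = 3 such orderings, each equally likely, so P = 3 × 8/165 = 8/55.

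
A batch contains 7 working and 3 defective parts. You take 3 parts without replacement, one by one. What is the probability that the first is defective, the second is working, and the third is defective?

7/120

Chain rule:
P = 3/10 × 7/9 × 2/8 = 42/720 = 7/120.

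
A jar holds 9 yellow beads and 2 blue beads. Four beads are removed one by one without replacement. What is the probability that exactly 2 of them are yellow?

6/55

One ordering (yellow drawn first) has probability 9/11 × 8/10 × 2/9 × 1/8 = 144/7920 = 1/55.
There are C(4,2) = 6 such orderings, each equally likely, so P = 6 × 1/55 = 6/55.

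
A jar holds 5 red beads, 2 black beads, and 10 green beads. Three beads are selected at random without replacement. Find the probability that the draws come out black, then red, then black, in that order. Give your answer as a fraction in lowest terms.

Chain rule:
P = 2/17 × 5/16 × 1/15 = 10/4080 = 1/408.

1/408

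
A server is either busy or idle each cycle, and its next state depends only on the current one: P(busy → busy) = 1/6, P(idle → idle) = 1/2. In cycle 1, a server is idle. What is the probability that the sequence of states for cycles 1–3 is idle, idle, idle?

Cycle 1 is given. For each transition, use the conditional probability from the current state:
P(idle | idle) = 1/2; P(idle | idle) = 1/2.
P = 1/2 × 1/2 = 1/4.

1/4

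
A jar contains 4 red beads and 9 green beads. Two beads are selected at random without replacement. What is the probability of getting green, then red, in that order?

3/13

Chain rule:
P = 9/13 × 4/12 = 36/156 = 3/13.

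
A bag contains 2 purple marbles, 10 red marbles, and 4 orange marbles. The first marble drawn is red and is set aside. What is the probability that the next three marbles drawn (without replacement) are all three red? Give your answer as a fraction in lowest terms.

12/65

After the first draw, 9 of the remaining 15 marbles are red.
P = 9/15 × 8/14 × 7/13 = 504/2730 = 12/65.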